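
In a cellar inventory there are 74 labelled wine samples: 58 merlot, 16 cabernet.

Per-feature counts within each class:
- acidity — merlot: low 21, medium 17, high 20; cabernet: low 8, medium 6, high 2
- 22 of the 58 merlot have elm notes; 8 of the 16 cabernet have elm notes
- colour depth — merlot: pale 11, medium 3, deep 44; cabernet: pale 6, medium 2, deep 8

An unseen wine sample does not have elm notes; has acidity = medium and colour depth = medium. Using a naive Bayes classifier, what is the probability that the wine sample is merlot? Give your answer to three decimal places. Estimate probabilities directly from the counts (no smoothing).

merlot: (58/74) × (17/58) × (36/58) × (3/58) ≈ 0.00737539
cabernet: (16/74) × (6/16) × (8/16) × (2/16) ≈ 0.00506757
P(merlot | x) = 0.00737539 / 0.01244296 ≈ 0.593

0.593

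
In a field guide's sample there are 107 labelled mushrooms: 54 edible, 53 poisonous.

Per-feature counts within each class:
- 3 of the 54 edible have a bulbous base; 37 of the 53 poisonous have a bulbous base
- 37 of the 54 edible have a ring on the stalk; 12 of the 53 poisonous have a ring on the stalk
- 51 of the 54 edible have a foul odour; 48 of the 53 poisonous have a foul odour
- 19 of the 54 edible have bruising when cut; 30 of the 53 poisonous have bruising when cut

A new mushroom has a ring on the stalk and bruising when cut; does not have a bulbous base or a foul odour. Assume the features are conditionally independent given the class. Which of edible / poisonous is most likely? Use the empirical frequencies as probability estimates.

edible

edible: (54/107) × (51/54) × (37/54) × (3/54) × (19/54) ≈ 0.00638384
poisonous: (53/107) × (16/53) × (12/53) × (5/53) × (30/53) ≈ 0.00180793
Highest score → edible.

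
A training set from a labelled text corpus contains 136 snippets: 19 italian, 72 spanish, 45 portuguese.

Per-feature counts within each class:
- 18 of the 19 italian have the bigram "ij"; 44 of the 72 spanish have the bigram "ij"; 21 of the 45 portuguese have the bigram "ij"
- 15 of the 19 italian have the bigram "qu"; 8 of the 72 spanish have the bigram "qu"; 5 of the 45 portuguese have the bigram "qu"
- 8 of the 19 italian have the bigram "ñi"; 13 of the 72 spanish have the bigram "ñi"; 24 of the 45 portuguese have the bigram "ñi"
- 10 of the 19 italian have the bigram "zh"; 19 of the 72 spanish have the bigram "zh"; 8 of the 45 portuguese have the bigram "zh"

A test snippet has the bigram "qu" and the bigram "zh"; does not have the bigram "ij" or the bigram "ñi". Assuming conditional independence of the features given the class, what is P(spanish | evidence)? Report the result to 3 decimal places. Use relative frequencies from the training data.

italian: (19/136) × (1/19) × (15/19) × (11/19) × (10/19) ≈ 0.00176882
spanish: (72/136) × (28/72) × (8/72) × (59/72) × (19/72) ≈ 0.00494672
portuguese: (45/136) × (24/45) × (5/45) × (21/45) × (8/45) ≈ 0.00162672
P(spanish | x) = 0.00494672 / 0.00834226 ≈ 0.593

0.593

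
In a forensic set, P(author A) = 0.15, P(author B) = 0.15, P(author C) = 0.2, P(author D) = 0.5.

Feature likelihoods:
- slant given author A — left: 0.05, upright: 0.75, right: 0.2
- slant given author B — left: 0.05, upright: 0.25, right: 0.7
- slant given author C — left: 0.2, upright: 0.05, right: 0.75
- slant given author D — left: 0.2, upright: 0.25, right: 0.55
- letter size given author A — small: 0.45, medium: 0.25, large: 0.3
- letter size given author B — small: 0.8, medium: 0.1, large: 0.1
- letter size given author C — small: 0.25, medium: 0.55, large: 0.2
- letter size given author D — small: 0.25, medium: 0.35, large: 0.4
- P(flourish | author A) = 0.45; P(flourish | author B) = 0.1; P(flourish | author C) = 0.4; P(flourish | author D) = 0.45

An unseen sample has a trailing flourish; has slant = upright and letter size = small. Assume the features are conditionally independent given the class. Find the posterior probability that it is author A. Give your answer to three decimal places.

author A: 0.15 × 0.75 × 0.45 × 0.45 = 0.02278125
author B: 0.15 × 0.25 × 0.8 × 0.1 = 0.003
author C: 0.2 × 0.05 × 0.25 × 0.4 = 0.001
author D: 0.5 × 0.25 × 0.25 × 0.45 = 0.0140625
P(author A | x) = 0.02278125 / 0.04084375 ≈ 0.558

0.558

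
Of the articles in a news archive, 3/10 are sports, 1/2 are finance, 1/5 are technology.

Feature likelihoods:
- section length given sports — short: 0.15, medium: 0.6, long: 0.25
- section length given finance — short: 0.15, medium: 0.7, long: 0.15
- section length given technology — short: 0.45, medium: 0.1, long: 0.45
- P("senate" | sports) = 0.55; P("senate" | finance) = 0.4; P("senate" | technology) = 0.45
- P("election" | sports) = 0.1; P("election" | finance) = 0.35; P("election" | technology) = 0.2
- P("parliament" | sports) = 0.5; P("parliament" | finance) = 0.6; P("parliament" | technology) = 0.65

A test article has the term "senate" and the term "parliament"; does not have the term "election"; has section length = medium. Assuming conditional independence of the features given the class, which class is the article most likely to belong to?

sports: 0.3 × 0.6 × 0.55 × (1−0.1) × 0.5 = 0.04455
finance: 0.5 × 0.7 × 0.4 × (1−0.35) × 0.6 = 0.0546
technology: 0.2 × 0.1 × 0.45 × (1−0.2) × 0.65 = 0.00468
Highest score → finance.

finance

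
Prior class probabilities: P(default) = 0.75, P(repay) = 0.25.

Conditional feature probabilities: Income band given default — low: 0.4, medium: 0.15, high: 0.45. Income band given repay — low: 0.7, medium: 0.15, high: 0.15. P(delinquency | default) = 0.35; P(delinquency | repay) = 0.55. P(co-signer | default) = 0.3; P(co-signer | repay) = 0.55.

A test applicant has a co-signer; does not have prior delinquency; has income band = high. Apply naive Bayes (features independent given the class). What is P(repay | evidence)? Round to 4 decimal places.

0.1236

default: 0.75 × 0.45 × (1−0.35) × 0.3 = 0.0658125
repay: 0.25 × 0.15 × (1−0.55) × 0.55 = 0.00928125
P(repay | x) = 0.00928125 / 0.07509375 ≈ 0.1236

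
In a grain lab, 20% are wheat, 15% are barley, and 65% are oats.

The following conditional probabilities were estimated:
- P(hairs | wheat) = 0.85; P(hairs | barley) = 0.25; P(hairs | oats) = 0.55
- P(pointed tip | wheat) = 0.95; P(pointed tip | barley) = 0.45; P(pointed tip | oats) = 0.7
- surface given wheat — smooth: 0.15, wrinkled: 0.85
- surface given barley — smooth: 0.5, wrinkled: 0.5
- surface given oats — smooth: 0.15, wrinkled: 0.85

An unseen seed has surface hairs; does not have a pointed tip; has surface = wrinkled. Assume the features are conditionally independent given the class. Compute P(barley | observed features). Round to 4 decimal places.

0.0949

wheat: 0.2 × 0.85 × (1−0.95) × 0.85 = 0.007225
barley: 0.15 × 0.25 × (1−0.45) × 0.5 = 0.0103125
oats: 0.65 × 0.55 × (1−0.7) × 0.85 = 0.0911625
P(barley | x) = 0.0103125 / 0.1087 ≈ 0.0949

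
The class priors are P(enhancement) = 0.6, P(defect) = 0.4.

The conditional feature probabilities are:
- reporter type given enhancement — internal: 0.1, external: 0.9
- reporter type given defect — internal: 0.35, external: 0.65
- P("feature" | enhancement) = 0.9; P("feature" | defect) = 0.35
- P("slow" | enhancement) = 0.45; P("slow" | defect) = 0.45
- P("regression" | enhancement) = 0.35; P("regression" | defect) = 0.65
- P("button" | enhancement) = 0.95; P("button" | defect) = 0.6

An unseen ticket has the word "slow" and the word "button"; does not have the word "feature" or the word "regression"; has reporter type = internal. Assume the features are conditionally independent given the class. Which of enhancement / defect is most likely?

enhancement: 0.6 × 0.1 × (1−0.9) × 0.45 × (1−0.35) × 0.95 = 0.00166725
defect: 0.4 × 0.35 × (1−0.35) × 0.45 × (1−0.65) × 0.6 = 0.0085995
Highest score → defect.

defect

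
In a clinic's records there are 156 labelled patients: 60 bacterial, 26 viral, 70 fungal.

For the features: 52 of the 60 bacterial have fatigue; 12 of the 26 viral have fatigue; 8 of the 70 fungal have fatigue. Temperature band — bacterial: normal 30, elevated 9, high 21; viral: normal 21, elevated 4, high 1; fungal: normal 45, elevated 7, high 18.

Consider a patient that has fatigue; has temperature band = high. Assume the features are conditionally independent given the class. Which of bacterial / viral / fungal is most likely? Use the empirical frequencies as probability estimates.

bacterial: (60/156) × (52/60) × (21/60) ≈ 0.116667
viral: (26/156) × (12/26) × (1/26) ≈ 0.00295858
fungal: (70/156) × (8/70) × (18/70) ≈ 0.0131868
Highest score → bacterial.

bacterial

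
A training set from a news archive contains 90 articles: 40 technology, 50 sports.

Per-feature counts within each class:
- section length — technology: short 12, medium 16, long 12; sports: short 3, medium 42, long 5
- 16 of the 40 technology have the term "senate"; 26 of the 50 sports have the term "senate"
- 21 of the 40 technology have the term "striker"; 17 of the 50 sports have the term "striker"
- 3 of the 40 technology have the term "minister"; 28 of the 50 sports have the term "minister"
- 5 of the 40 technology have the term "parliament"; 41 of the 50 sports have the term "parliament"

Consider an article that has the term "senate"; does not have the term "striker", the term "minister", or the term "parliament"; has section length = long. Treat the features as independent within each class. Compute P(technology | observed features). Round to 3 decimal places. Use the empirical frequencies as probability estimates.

0.931

technology: (40/90) × (12/40) × (16/40) × (19/40) × (37/40) × (35/40) ≈ 0.0205042
sports: (50/90) × (5/50) × (26/50) × (33/50) × (22/50) × (9/50) = 0.00151008
P(technology | x) = 0.0205042 / 0.02201428 ≈ 0.931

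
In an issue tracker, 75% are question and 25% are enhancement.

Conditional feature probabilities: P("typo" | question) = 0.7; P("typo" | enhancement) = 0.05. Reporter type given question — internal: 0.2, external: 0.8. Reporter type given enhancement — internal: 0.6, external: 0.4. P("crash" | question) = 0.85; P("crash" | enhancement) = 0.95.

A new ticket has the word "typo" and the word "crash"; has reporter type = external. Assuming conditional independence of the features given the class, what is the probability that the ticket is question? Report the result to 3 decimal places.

question: 0.75 × 0.7 × 0.8 × 0.85 = 0.357
enhancement: 0.25 × 0.05 × 0.4 × 0.95 = 0.00475
P(question | x) = 0.357 / 0.36175 ≈ 0.987

0.987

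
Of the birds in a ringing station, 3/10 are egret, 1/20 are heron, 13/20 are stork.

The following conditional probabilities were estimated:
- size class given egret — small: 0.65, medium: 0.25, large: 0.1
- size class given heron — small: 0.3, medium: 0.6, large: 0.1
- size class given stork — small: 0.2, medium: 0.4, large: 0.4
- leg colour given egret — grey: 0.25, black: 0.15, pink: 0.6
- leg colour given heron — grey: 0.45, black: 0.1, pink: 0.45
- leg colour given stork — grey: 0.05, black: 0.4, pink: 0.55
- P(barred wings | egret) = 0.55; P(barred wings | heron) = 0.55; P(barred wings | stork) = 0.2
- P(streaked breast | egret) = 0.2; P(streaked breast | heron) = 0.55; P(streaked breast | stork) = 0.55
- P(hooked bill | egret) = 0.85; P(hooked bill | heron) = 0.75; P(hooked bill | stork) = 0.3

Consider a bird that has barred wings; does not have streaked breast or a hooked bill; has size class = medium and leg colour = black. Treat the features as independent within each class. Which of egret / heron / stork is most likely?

stork

egret: 0.3 × 0.25 × 0.15 × 0.55 × (1−0.2) × (1−0.85) = 0.0007425
heron: 0.05 × 0.6 × 0.1 × 0.55 × (1−0.55) × (1−0.75) = 0.000185625
stork: 0.65 × 0.4 × 0.4 × 0.2 × (1−0.55) × (1−0.3) = 0.006552
Highest score → stork.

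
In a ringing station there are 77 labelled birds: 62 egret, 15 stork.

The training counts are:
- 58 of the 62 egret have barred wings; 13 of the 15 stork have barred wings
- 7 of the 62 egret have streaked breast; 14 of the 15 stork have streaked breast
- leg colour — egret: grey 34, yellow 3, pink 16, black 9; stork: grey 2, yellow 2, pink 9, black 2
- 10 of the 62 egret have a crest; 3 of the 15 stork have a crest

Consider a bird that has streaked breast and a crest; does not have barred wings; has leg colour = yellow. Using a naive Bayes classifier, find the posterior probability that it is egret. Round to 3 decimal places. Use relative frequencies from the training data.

0.066

egret: (62/77) × (4/62) × (7/62) × (3/62) × (10/62) ≈ 0.0000457734
stork: (15/77) × (2/15) × (14/15) × (2/15) × (3/15) ≈ 0.000646465
P(egret | x) = 0.0000457734 / 0.0006922384 ≈ 0.066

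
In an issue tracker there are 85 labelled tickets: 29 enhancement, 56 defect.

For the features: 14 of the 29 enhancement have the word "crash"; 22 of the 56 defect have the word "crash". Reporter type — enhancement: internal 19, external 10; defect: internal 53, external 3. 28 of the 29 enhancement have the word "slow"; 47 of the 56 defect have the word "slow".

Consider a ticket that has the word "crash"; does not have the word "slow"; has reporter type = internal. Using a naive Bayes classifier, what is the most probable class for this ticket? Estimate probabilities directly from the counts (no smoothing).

enhancement: (29/85) × (14/29) × (19/29) × (1/29) ≈ 0.00372106
defect: (56/85) × (22/56) × (53/56) × (9/56) ≈ 0.0393682
Highest score → defect.

defect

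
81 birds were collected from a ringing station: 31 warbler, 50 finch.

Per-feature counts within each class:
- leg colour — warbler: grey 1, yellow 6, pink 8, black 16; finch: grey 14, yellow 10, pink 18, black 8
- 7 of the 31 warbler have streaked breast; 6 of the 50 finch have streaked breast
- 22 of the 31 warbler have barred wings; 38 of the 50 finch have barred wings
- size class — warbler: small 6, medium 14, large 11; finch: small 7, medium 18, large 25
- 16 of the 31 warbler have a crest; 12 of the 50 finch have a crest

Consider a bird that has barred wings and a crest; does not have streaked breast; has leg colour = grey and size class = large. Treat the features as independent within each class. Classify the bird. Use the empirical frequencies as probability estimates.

finch

warbler: (31/81) × (1/31) × (24/31) × (22/31) × (11/31) × (16/31) ≈ 0.00124227
finch: (50/81) × (14/50) × (44/50) × (38/50) × (25/50) × (12/50) ≈ 0.0138714
Highest score → finch.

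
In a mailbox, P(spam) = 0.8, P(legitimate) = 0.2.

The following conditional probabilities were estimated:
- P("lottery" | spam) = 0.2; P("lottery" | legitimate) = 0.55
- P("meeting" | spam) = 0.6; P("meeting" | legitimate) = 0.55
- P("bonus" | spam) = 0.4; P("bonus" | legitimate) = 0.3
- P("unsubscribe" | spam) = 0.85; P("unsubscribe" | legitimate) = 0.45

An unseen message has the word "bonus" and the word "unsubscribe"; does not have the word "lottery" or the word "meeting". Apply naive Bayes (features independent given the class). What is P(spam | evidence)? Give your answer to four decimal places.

spam: 0.8 × (1−0.2) × (1−0.6) × 0.4 × 0.85 = 0.08704
legitimate: 0.2 × (1−0.55) × (1−0.55) × 0.3 × 0.45 = 0.0054675
P(spam | x) = 0.08704 / 0.0925075 ≈ 0.9409

0.9409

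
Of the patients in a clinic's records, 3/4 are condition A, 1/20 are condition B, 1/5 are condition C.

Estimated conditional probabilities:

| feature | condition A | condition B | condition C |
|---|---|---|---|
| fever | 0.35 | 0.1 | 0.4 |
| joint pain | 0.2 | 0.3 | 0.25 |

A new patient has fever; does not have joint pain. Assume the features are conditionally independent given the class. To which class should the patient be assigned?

condition A: 0.75 × 0.35 × (1−0.2) = 0.21
condition B: 0.05 × 0.1 × (1−0.3) = 0.0035
condition C: 0.2 × 0.4 × (1−0.25) = 0.06
Highest score → condition A.

condition A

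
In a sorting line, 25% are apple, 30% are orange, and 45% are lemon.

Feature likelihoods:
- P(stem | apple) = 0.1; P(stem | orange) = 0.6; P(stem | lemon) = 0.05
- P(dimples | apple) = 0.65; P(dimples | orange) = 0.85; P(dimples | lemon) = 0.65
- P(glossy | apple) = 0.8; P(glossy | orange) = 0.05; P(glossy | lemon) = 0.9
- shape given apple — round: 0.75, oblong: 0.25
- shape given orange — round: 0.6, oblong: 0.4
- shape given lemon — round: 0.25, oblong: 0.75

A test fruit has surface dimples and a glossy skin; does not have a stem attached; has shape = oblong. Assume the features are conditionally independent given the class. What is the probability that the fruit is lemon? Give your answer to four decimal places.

0.8570

apple: 0.25 × (1−0.1) × 0.65 × 0.8 × 0.25 = 0.02925
orange: 0.3 × (1−0.6) × 0.85 × 0.05 × 0.4 = 0.00204
lemon: 0.45 × (1−0.05) × 0.65 × 0.9 × 0.75 = 0.187565625
P(lemon | x) = 0.187565625 / 0.218855625 ≈ 0.8570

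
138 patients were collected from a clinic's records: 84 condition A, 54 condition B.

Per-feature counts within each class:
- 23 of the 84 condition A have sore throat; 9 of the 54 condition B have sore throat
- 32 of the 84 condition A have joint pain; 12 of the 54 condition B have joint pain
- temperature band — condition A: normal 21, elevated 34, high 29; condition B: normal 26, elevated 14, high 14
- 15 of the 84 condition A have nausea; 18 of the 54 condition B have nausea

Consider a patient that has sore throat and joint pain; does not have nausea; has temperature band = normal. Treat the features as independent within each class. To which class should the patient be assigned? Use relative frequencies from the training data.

condition A

condition A: (84/138) × (23/84) × (32/84) × (21/84) × (69/84) ≈ 0.0130385
condition B: (54/138) × (9/54) × (12/54) × (26/54) × (36/54) ≈ 0.00465199
Highest score → condition A.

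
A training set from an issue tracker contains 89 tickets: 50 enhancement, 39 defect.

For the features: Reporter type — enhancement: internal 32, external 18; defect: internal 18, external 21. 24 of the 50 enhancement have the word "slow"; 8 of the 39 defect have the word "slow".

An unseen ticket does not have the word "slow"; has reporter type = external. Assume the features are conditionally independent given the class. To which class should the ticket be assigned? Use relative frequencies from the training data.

defect

enhancement: (50/89) × (18/50) × (26/50) ≈ 0.105169
defect: (39/89) × (21/39) × (31/39) ≈ 0.187554
Highest score → defect.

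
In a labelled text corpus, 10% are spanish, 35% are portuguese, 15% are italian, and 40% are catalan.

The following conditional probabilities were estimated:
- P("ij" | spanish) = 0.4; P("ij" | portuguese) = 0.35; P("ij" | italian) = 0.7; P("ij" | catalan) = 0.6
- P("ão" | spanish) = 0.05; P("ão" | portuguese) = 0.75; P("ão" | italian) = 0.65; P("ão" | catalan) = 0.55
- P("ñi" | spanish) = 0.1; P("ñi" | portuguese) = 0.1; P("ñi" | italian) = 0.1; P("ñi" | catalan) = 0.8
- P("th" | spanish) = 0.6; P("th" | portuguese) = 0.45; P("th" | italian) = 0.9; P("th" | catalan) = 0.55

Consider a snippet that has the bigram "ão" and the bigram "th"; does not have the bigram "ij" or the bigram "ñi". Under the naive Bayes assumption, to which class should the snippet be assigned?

spanish: 0.1 × (1−0.4) × 0.05 × (1−0.1) × 0.6 = 0.00162
portuguese: 0.35 × (1−0.35) × 0.75 × (1−0.1) × 0.45 = 0.069103125
italian: 0.15 × (1−0.7) × 0.65 × (1−0.1) × 0.9 = 0.0236925
catalan: 0.4 × (1−0.6) × 0.55 × (1−0.8) × 0.55 = 0.00968
Highest score → portuguese.

portuguese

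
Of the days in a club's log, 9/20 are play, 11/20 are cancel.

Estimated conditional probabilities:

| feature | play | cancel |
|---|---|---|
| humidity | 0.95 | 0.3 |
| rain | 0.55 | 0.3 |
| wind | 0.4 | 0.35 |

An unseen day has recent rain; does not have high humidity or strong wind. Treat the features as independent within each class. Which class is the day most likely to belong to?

cancel

play: 0.45 × (1−0.95) × 0.55 × (1−0.4) = 0.007425
cancel: 0.55 × (1−0.3) × 0.3 × (1−0.35) = 0.075075
Highest score → cancel.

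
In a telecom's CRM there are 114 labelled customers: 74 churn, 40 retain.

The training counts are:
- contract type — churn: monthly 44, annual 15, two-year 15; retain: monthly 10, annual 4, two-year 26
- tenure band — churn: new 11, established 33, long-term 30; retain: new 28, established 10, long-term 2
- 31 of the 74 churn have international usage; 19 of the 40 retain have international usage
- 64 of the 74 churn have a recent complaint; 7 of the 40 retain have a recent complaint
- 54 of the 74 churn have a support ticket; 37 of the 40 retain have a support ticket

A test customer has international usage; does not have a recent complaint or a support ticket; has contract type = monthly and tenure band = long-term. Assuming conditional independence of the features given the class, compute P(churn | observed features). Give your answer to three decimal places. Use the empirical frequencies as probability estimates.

0.949

churn: (74/114) × (44/74) × (30/74) × (31/74) × (10/74) × (20/74) ≈ 0.00239405
retain: (40/114) × (10/40) × (2/40) × (19/40) × (33/40) × (3/40) = 0.00012890625
P(churn | x) = 0.00239405 / 0.00252295625 ≈ 0.949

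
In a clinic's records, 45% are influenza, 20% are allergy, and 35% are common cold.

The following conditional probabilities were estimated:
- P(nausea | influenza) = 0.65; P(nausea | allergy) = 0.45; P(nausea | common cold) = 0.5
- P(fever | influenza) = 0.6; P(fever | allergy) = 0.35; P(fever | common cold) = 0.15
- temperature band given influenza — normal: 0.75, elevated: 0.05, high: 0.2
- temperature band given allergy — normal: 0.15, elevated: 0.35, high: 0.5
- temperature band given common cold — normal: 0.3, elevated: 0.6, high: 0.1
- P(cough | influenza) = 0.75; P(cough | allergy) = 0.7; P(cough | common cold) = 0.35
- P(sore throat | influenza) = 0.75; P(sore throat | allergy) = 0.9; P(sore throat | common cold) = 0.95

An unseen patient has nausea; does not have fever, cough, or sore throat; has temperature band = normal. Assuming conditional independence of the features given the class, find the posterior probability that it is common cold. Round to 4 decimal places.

influenza: 0.45 × 0.65 × (1−0.6) × 0.75 × (1−0.75) × (1−0.75) = 0.005484375
allergy: 0.2 × 0.45 × (1−0.35) × 0.15 × (1−0.7) × (1−0.9) = 0.00026325
common cold: 0.35 × 0.5 × (1−0.15) × 0.3 × (1−0.35) × (1−0.95) = 0.0014503125
P(common cold | x) = 0.0014503125 / 0.0071979375 ≈ 0.2015

0.2015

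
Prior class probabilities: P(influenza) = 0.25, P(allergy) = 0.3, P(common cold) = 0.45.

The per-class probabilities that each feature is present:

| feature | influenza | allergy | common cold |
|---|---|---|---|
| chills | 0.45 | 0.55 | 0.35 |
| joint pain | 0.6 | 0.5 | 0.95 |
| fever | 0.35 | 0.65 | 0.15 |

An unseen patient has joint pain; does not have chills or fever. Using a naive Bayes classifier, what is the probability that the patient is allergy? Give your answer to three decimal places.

influenza: 0.25 × (1−0.45) × 0.6 × (1−0.35) = 0.053625
allergy: 0.3 × (1−0.55) × 0.5 × (1−0.65) = 0.023625
common cold: 0.45 × (1−0.35) × 0.95 × (1−0.15) = 0.23619375
P(allergy | x) = 0.023625 / 0.31344375 ≈ 0.075

0.075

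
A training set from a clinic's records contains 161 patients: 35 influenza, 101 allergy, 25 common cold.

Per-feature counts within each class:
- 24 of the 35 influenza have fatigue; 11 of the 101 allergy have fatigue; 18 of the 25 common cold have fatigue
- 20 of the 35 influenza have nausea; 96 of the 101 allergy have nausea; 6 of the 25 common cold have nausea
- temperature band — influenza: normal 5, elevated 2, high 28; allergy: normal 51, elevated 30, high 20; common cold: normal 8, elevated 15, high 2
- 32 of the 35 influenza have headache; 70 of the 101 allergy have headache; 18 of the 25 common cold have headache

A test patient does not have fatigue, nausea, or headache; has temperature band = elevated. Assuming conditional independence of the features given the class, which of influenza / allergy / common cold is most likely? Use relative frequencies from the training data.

common cold

influenza: (35/161) × (11/35) × (15/35) × (2/35) × (3/35) ≈ 0.000143419
allergy: (101/161) × (90/101) × (5/101) × (30/101) × (31/101) ≈ 0.00252293
common cold: (25/161) × (7/25) × (19/25) × (15/25) × (7/25) ≈ 0.0055513
Highest score → common cold.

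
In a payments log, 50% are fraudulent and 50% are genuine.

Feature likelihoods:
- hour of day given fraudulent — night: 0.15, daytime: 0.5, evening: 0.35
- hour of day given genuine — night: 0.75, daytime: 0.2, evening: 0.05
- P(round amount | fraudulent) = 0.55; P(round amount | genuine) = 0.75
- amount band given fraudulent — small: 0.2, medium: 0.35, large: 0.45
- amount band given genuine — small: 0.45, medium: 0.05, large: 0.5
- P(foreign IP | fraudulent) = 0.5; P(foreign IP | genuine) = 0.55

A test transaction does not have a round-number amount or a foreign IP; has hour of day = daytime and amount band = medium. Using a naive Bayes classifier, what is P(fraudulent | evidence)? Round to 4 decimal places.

fraudulent: 0.5 × 0.5 × (1−0.55) × 0.35 × (1−0.5) = 0.0196875
genuine: 0.5 × 0.2 × (1−0.75) × 0.05 × (1−0.55) = 0.0005625
P(fraudulent | x) = 0.0196875 / 0.02025 ≈ 0.9722

0.9722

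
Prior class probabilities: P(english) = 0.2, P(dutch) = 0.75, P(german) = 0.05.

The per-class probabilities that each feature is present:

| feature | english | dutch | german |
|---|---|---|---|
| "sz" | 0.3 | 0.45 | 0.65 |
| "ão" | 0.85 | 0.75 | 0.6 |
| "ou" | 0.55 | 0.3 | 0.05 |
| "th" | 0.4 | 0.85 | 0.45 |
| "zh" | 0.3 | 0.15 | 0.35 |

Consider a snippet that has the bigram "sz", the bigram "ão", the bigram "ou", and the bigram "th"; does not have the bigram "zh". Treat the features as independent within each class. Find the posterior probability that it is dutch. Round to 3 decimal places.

0.871

english: 0.2 × 0.3 × 0.85 × 0.55 × 0.4 × (1−0.3) = 0.007854
dutch: 0.75 × 0.45 × 0.75 × 0.3 × 0.85 × (1−0.15) = 0.05486484375
german: 0.05 × 0.65 × 0.6 × 0.05 × 0.45 × (1−0.35) = 0.0002851875
P(dutch | x) = 0.05486484375 / 0.06300403125 ≈ 0.871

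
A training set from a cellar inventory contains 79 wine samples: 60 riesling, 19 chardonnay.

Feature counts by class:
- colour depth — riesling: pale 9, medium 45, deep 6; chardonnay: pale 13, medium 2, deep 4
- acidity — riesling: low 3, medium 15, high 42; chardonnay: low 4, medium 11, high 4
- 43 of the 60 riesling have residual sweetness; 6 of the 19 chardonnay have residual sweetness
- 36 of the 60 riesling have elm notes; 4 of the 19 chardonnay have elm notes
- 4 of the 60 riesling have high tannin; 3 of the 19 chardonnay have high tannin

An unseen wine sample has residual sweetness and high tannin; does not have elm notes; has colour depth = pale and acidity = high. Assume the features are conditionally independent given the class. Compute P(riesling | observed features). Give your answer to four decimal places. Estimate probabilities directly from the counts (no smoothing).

riesling: (60/79) × (9/60) × (42/60) × (43/60) × (24/60) × (4/60) ≈ 0.00152405
chardonnay: (19/79) × (13/19) × (4/19) × (6/19) × (15/19) × (3/19) ≈ 0.00136372
P(riesling | x) = 0.00152405 / 0.00288777 ≈ 0.5278

0.5278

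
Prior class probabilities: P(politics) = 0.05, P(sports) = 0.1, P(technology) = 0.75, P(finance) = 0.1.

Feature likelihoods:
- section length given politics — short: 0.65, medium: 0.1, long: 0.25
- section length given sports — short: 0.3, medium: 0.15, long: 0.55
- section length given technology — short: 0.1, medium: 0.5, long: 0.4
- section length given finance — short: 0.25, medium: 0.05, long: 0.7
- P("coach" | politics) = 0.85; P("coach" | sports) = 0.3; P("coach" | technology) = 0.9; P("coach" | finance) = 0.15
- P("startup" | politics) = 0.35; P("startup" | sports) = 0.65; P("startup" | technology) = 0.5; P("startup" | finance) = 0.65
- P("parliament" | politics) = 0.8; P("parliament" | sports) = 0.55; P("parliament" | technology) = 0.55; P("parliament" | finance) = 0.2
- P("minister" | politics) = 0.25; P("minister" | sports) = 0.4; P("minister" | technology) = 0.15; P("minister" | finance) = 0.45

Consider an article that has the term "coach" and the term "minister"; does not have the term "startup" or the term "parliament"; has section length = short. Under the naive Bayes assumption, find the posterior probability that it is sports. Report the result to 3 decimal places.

0.135

politics: 0.05 × 0.65 × 0.85 × (1−0.35) × (1−0.8) × 0.25 = 0.0008978125
sports: 0.1 × 0.3 × 0.3 × (1−0.65) × (1−0.55) × 0.4 = 0.000567
technology: 0.75 × 0.1 × 0.9 × (1−0.5) × (1−0.55) × 0.15 = 0.002278125
finance: 0.1 × 0.25 × 0.15 × (1−0.65) × (1−0.2) × 0.45 = 0.0004725
P(sports | x) = 0.000567 / 0.0042154375 ≈ 0.135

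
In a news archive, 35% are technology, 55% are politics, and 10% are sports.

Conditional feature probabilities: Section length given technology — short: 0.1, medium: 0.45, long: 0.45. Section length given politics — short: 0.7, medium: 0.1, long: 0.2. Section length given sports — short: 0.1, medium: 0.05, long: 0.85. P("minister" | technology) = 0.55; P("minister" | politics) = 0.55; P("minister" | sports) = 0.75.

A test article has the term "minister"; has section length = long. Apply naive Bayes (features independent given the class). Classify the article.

technology

technology: 0.35 × 0.45 × 0.55 = 0.086625
politics: 0.55 × 0.2 × 0.55 = 0.0605
sports: 0.1 × 0.85 × 0.75 = 0.06375
Highest score → technology.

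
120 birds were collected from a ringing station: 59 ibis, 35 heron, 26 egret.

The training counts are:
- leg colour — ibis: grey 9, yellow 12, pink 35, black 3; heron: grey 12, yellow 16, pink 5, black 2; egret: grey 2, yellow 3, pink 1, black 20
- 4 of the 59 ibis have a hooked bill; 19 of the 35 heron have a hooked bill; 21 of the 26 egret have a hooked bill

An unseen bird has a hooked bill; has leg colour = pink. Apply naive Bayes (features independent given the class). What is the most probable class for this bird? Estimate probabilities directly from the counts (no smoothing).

ibis: (59/120) × (35/59) × (4/59) ≈ 0.019774
heron: (35/120) × (5/35) × (19/35) ≈ 0.022619
egret: (26/120) × (1/26) × (21/26) ≈ 0.00673077
Highest score → heron.

heron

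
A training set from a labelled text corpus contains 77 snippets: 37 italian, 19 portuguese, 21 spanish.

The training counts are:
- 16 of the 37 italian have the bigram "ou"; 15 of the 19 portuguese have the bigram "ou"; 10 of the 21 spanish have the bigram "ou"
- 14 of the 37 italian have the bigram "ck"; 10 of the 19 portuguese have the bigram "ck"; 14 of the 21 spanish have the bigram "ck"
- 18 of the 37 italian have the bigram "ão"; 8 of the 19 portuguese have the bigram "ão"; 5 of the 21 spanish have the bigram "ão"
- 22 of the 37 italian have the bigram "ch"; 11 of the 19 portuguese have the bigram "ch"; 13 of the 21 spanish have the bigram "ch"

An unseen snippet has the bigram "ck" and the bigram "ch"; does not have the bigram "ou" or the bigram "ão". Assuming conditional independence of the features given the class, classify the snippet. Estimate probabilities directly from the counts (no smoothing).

spanish

italian: (37/77) × (21/37) × (14/37) × (19/37) × (22/37) ≈ 0.0315085
portuguese: (19/77) × (4/19) × (10/19) × (11/19) × (11/19) ≈ 0.00916418
spanish: (21/77) × (11/21) × (14/21) × (16/21) × (13/21) ≈ 0.0449196
Highest score → spanish.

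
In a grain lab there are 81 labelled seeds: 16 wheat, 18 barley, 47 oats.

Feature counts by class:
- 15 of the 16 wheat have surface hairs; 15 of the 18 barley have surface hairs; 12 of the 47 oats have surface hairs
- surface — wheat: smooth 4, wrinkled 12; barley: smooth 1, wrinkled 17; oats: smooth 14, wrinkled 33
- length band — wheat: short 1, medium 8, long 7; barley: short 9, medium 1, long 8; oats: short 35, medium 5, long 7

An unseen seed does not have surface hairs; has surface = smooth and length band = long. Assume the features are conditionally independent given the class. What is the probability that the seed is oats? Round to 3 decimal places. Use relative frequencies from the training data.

0.894

wheat: (16/81) × (1/16) × (4/16) × (7/16) ≈ 0.00135031
barley: (18/81) × (3/18) × (1/18) × (8/18) ≈ 0.000914495
oats: (47/81) × (35/47) × (14/47) × (7/47) ≈ 0.0191696
P(oats | x) = 0.0191696 / 0.021434405 ≈ 0.894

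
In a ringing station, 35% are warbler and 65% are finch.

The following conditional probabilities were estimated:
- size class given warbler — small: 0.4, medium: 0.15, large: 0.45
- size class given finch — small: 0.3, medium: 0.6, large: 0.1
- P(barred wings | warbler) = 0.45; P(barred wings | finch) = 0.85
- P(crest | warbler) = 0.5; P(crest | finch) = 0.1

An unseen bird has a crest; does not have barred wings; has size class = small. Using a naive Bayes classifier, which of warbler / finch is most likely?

warbler

warbler: 0.35 × 0.4 × (1−0.45) × 0.5 = 0.0385
finch: 0.65 × 0.3 × (1−0.85) × 0.1 = 0.002925
Highest score → warbler.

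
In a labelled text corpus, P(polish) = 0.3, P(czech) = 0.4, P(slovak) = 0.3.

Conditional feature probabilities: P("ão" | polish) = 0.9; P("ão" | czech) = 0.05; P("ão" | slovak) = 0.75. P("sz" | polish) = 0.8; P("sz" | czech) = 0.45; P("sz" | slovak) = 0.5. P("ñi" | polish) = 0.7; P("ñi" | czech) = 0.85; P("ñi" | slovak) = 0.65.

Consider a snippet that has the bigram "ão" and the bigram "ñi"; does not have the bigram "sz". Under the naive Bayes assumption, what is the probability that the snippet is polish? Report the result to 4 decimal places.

polish: 0.3 × 0.9 × (1−0.8) × 0.7 = 0.0378
czech: 0.4 × 0.05 × (1−0.45) × 0.85 = 0.00935
slovak: 0.3 × 0.75 × (1−0.5) × 0.65 = 0.073125
P(polish | x) = 0.0378 / 0.120275 ≈ 0.3143

0.3143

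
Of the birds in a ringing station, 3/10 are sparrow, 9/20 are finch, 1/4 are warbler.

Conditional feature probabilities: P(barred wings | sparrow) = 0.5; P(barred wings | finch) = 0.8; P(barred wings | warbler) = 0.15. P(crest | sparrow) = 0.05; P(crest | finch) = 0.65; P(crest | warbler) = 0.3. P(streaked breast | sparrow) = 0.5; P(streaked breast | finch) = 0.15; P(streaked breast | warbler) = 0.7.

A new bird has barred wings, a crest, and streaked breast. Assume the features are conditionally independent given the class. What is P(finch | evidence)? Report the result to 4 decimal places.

sparrow: 0.3 × 0.5 × 0.05 × 0.5 = 0.00375
finch: 0.45 × 0.8 × 0.65 × 0.15 = 0.0351
warbler: 0.25 × 0.15 × 0.3 × 0.7 = 0.007875
P(finch | x) = 0.0351 / 0.046725 ≈ 0.7512

0.7512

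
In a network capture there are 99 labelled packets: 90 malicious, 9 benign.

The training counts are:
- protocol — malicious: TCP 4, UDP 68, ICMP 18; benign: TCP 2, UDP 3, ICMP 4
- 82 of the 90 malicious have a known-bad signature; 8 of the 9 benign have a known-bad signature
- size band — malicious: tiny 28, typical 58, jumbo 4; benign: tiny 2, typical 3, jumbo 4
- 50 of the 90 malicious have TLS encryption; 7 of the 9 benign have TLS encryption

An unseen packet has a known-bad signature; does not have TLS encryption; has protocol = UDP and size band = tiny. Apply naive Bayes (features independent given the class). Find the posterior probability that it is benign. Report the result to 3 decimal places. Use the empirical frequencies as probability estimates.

0.015

malicious: (90/99) × (68/90) × (82/90) × (28/90) × (40/90) ≈ 0.0865323
benign: (9/99) × (3/9) × (8/9) × (2/9) × (2/9) ≈ 0.00133017
P(benign | x) = 0.00133017 / 0.08786247 ≈ 0.015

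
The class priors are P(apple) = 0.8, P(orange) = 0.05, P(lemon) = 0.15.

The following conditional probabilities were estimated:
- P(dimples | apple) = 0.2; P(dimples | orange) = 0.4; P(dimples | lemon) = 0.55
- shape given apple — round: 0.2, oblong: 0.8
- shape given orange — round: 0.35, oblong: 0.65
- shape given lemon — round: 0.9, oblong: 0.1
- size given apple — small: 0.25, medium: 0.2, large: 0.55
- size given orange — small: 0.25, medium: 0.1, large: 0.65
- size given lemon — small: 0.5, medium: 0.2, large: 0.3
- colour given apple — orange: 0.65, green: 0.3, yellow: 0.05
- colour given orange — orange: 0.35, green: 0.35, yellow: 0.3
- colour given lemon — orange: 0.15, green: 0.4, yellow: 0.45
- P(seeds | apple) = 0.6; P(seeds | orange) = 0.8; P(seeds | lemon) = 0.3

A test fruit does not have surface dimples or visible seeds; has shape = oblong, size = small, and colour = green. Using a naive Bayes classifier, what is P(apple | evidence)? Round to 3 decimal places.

0.923

apple: 0.8 × (1−0.2) × 0.8 × 0.25 × 0.3 × (1−0.6) = 0.01536
orange: 0.05 × (1−0.4) × 0.65 × 0.25 × 0.35 × (1−0.8) = 0.00034125
lemon: 0.15 × (1−0.55) × 0.1 × 0.5 × 0.4 × (1−0.3) = 0.000945
P(apple | x) = 0.01536 / 0.01664625 ≈ 0.923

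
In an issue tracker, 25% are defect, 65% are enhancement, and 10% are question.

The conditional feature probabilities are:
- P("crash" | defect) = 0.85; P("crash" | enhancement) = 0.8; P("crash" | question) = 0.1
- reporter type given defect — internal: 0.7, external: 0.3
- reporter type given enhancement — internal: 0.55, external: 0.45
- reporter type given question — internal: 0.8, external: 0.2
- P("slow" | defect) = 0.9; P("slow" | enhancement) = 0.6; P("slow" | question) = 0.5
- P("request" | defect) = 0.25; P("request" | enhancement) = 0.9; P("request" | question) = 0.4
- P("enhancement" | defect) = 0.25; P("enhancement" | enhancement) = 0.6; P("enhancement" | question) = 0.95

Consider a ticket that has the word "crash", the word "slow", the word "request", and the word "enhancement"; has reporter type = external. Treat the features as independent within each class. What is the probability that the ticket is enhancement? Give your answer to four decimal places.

0.9503

defect: 0.25 × 0.85 × 0.3 × 0.9 × 0.25 × 0.25 = 0.0035859375
enhancement: 0.65 × 0.8 × 0.45 × 0.6 × 0.9 × 0.6 = 0.075816
question: 0.1 × 0.1 × 0.2 × 0.5 × 0.4 × 0.95 = 0.00038
P(enhancement | x) = 0.075816 / 0.0797819375 ≈ 0.9503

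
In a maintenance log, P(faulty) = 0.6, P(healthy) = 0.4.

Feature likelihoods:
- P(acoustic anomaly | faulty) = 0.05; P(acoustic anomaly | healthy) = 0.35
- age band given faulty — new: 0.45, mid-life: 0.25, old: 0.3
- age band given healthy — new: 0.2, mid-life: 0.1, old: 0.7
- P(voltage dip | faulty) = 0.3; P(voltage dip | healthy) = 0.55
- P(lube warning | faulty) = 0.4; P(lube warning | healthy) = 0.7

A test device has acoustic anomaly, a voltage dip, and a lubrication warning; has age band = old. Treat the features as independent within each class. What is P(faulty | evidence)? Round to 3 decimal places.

faulty: 0.6 × 0.05 × 0.3 × 0.3 × 0.4 = 0.00108
healthy: 0.4 × 0.35 × 0.7 × 0.55 × 0.7 = 0.03773
P(faulty | x) = 0.00108 / 0.03881 ≈ 0.028

0.028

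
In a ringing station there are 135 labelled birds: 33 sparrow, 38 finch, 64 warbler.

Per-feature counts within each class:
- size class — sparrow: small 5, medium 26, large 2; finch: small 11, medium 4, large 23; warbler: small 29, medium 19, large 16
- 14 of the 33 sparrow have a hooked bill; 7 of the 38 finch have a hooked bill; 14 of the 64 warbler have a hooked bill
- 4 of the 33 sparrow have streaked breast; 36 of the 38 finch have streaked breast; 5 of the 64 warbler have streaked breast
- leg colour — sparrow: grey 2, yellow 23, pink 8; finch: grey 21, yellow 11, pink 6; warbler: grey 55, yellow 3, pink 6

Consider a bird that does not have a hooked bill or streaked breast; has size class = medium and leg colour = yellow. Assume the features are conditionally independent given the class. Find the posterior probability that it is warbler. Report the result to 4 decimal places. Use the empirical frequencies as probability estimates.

sparrow: (33/135) × (26/33) × (19/33) × (29/33) × (23/33) ≈ 0.0679168
finch: (38/135) × (4/38) × (31/38) × (2/38) × (11/38) ≈ 0.000368264
warbler: (64/135) × (19/64) × (50/64) × (59/64) × (3/64) ≈ 0.00475142
P(warbler | x) = 0.00475142 / 0.073036484 ≈ 0.0651

0.0651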